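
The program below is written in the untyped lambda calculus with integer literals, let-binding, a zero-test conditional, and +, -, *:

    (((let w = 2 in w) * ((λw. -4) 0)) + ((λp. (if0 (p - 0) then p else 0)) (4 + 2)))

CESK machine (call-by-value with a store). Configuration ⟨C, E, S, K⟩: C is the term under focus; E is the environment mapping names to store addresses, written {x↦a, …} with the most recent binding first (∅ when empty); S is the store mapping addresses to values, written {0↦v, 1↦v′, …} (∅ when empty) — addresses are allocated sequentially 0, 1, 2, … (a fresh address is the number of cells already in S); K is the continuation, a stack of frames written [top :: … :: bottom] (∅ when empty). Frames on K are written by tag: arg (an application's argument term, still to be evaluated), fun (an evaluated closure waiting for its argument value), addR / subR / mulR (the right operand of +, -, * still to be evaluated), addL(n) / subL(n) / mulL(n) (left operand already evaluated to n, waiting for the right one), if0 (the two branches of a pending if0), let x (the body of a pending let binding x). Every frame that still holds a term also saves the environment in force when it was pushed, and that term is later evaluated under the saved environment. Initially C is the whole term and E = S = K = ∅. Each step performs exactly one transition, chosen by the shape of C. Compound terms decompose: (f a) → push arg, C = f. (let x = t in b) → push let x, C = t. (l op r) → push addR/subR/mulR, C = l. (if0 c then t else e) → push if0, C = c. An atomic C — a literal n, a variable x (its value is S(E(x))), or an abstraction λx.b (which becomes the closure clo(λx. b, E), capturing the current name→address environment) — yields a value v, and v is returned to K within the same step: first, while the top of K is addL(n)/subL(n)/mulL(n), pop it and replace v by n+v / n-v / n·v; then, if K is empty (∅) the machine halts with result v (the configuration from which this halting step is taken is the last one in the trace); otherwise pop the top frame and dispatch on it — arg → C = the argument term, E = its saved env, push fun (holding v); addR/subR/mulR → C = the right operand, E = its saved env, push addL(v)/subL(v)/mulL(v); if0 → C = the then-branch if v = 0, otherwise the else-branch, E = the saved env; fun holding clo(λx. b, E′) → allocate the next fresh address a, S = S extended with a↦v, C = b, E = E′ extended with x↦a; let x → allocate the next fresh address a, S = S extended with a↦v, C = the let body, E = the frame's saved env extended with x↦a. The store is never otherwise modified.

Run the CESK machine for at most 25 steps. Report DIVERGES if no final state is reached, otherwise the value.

Answer: -8

Execution trace:
step 0: <C=(((let w = 2 in w) * ((λw. -4) 0)) + ((λp. (if0 (p - 0) then p else 0)) (4 + 2))), E=∅, S=∅, K=∅>
step 1: <C=((let w = 2 in w) * ((λw. -4) 0)), E=∅, S=∅, K=[addR]>
step 2: <C=(let w = 2 in w), E=∅, S=∅, K=[mulR :: addR]>
step 3: <C=2, E=∅, S=∅, K=[let w :: mulR :: addR]>
step 4: <C=w, E={w↦0}, S={0↦2}, K=[mulR :: addR]>
step 5: <C=((λw. -4) 0), E=∅, S={0↦2}, K=[mulL(2) :: addR]>
step 6: <C=(λw. -4), E=∅, S={0↦2}, K=[arg :: mulL(2) :: addR]>
step 7: <C=0, E=∅, S={0↦2}, K=[fun :: mulL(2) :: addR]>
step 8: <C=-4, E={w↦1}, S={0↦2, 1↦0}, K=[mulL(2) :: addR]>
step 9: <C=((λp. (if0 (p - 0) then p else 0)) (4 + 2)), E=∅, S={0↦2, 1↦0}, K=[addL(-8)]>
step 10: <C=(λp. (if0 (p - 0) then p else 0)), E=∅, S={0↦2, 1↦0}, K=[arg :: addL(-8)]>
step 11: <C=(4 + 2), E=∅, S={0↦2, 1↦0}, K=[fun :: addL(-8)]>
step 12: <C=4, E=∅, S={0↦2, 1↦0}, K=[addR :: fun :: addL(-8)]>
step 13: <C=2, E=∅, S={0↦2, 1↦0}, K=[addL(4) :: fun :: addL(-8)]>
step 14: <C=(if0 (p - 0) then p else 0), E={p↦2}, S={0↦2, 1↦0, 2↦6}, K=[addL(-8)]>
step 15: <C=(p - 0), E={p↦2}, S={0↦2, 1↦0, 2↦6}, K=[if0 :: addL(-8)]>
step 16: <C=p, E={p↦2}, S={0↦2, 1↦0, 2↦6}, K=[subR :: if0 :: addL(-8)]>
step 17: <C=0, E={p↦2}, S={0↦2, 1↦0, 2↦6}, K=[subL(6) :: if0 :: addL(-8)]>
step 18: <C=0, E={p↦2}, S={0↦2, 1↦0, 2↦6}, K=[addL(-8)]>
→ final value -8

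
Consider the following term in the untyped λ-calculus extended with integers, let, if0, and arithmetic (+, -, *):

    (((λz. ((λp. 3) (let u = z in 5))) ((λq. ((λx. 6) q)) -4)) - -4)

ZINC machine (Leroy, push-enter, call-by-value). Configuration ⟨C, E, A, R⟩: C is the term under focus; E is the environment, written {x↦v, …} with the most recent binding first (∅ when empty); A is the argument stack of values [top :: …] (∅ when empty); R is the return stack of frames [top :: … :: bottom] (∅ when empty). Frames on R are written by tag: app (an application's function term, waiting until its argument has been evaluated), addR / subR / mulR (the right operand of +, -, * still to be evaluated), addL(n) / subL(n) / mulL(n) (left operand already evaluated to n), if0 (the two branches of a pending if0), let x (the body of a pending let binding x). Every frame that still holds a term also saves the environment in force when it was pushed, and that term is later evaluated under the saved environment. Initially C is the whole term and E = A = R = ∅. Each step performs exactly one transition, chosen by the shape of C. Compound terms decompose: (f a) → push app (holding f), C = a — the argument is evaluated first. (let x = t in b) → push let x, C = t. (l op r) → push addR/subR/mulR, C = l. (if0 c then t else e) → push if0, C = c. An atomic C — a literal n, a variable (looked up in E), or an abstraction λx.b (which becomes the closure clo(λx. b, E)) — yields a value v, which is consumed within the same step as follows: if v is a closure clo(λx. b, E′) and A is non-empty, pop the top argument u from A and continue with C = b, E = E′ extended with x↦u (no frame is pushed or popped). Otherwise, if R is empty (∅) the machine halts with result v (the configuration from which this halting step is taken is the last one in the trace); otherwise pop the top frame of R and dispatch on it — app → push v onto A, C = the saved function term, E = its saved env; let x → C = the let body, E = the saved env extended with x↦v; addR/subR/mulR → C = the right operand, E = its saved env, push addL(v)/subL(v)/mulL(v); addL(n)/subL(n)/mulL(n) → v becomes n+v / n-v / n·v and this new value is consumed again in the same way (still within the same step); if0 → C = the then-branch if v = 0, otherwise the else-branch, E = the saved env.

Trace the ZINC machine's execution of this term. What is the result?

Answer: 7

Machine steps:
0. [C=(((λz. ((λp. 3) (let u = z in 5))) ((λq. ((λx. 6) q)) -4)) - -4) | E=∅ | A=∅ | R=∅]
1. [C=((λz. ((λp. 3) (let u = z in 5))) ((λq. ((λx. 6) q)) -4)) | E=∅ | A=∅ | R=[subR]]
2. [C=((λq. ((λx. 6) q)) -4) | E=∅ | A=∅ | R=[app :: subR]]
3. [C=-4 | E=∅ | A=∅ | R=[app :: app :: subR]]
4. [C=(λq. ((λx. 6) q)) | E=∅ | A=[-4] | R=[app :: subR]]
5. [C=((λx. 6) q) | E={q↦-4} | A=∅ | R=[app :: subR]]
6. [C=q | E={q↦-4} | A=∅ | R=[app :: app :: subR]]
7. [C=(λx. 6) | E={q↦-4} | A=[-4] | R=[app :: subR]]
8. [C=6 | E={x↦-4, q↦-4} | A=∅ | R=[app :: subR]]
9. [C=(λz. ((λp. 3) (let u = z in 5))) | E=∅ | A=[6] | R=[subR]]
10. [C=((λp. 3) (let u = z in 5)) | E={z↦6} | A=∅ | R=[subR]]
11. [C=(let u = z in 5) | E={z↦6} | A=∅ | R=[app :: subR]]
12. [C=z | E={z↦6} | A=∅ | R=[let u :: app :: subR]]
13. [C=5 | E={u↦6, z↦6} | A=∅ | R=[app :: subR]]
14. [C=(λp. 3) | E={z↦6} | A=[5] | R=[subR]]
15. [C=3 | E={p↦5, z↦6} | A=∅ | R=[subR]]
16. [C=-4 | E=∅ | A=∅ | R=[subL(3)]]
→ final value 7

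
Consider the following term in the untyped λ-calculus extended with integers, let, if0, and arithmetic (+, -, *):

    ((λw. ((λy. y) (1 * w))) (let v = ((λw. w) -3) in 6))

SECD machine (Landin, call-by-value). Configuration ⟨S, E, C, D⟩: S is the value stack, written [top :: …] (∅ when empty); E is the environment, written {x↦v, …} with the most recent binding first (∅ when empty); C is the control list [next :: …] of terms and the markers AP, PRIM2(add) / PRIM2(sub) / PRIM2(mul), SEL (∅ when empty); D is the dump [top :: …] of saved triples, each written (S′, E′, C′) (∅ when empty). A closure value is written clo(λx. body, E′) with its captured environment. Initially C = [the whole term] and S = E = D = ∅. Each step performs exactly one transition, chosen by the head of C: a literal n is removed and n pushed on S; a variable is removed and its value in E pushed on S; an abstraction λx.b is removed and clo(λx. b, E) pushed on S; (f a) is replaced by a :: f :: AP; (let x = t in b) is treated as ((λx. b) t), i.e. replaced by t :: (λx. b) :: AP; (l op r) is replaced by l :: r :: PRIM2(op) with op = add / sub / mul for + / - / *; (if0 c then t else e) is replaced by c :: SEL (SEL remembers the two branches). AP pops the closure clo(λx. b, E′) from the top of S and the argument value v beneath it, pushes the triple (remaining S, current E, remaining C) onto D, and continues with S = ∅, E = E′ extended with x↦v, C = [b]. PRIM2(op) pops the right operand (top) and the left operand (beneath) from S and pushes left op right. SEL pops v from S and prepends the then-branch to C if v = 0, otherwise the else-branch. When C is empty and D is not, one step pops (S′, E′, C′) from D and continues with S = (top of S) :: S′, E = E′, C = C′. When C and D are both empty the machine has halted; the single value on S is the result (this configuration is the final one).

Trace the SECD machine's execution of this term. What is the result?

0. [S=∅ | E=∅ | C=[((λw. ((λy. y) (1 * w))) (let v = ((λw. w) -3) in 6))] | D=∅]
1. [S=∅ | E=∅ | C=[(let v = ((λw. w) -3) in 6) :: (λw. ((λy. y) (1 * w))) :: AP] | D=∅]
2. [S=∅ | E=∅ | C=[((λw. w) -3) :: (λv. 6) :: AP :: (λw. ((λy. y) (1 * w))) :: AP] | D=∅]
3. [S=∅ | E=∅ | C=[-3 :: (λw. w) :: AP :: (λv. 6) :: AP :: (λw. ((λy. y) (1 * w))) :: AP] | D=∅]
4. [S=[-3] | E=∅ | C=[(λw. w) :: AP :: (λv. 6) :: AP :: (λw. ((λy. y) (1 * w))) :: AP] | D=∅]
5. [S=[clo(λw. w, ∅) :: -3] | E=∅ | C=[AP :: (λv. 6) :: AP :: (λw. ((λy. y) (1 * w))) :: AP] | D=∅]
6. [S=∅ | E={w↦-3} | C=[w] | D=[(∅, ∅, [(λv. 6) :: AP :: (λw. ((λy. y) (1 * w))) :: AP])]]
7. [S=[-3] | E={w↦-3} | C=∅ | D=[(∅, ∅, [(λv. 6) :: AP :: (λw. ((λy. y) (1 * w))) :: AP])]]
8. [S=[-3] | E=∅ | C=[(λv. 6) :: AP :: (λw. ((λy. y) (1 * w))) :: AP] | D=∅]
9. [S=[clo(λv. 6, ∅) :: -3] | E=∅ | C=[AP :: (λw. ((λy. y) (1 * w))) :: AP] | D=∅]
10. [S=∅ | E={v↦-3} | C=[6] | D=[(∅, ∅, [(λw. ((λy. y) (1 * w))) :: AP])]]
11. [S=[6] | E={v↦-3} | C=∅ | D=[(∅, ∅, [(λw. ((λy. y) (1 * w))) :: AP])]]
12. [S=[6] | E=∅ | C=[(λw. ((λy. y) (1 * w))) :: AP] | D=∅]
13. [S=[clo(λw. ((λy. y) (1 * w)), ∅) :: 6] | E=∅ | C=[AP] | D=∅]
14. [S=∅ | E={w↦6} | C=[((λy. y) (1 * w))] | D=[(∅, ∅, ∅)]]
15. [S=∅ | E={w↦6} | C=[(1 * w) :: (λy. y) :: AP] | D=[(∅, ∅, ∅)]]
16. [S=∅ | E={w↦6} | C=[1 :: w :: PRIM2(mul) :: (λy. y) :: AP] | D=[(∅, ∅, ∅)]]
17. [S=[1] | E={w↦6} | C=[w :: PRIM2(mul) :: (λy. y) :: AP] | D=[(∅, ∅, ∅)]]
18. [S=[6 :: 1] | E={w↦6} | C=[PRIM2(mul) :: (λy. y) :: AP] | D=[(∅, ∅, ∅)]]
19. [S=[6] | E={w↦6} | C=[(λy. y) :: AP] | D=[(∅, ∅, ∅)]]
20. [S=[clo(λy. y, {w↦6}) :: 6] | E={w↦6} | C=[AP] | D=[(∅, ∅, ∅)]]
21. [S=∅ | E={y↦6, w↦6} | C=[y] | D=[(∅, {w↦6}, ∅) :: (∅, ∅, ∅)]]
22. [S=[6] | E={y↦6, w↦6} | C=∅ | D=[(∅, {w↦6}, ∅) :: (∅, ∅, ∅)]]
23. [S=[6] | E={w↦6} | C=∅ | D=[(∅, ∅, ∅)]]
24. [S=[6] | E=∅ | C=∅ | D=∅]
→ final value 6

Answer: 6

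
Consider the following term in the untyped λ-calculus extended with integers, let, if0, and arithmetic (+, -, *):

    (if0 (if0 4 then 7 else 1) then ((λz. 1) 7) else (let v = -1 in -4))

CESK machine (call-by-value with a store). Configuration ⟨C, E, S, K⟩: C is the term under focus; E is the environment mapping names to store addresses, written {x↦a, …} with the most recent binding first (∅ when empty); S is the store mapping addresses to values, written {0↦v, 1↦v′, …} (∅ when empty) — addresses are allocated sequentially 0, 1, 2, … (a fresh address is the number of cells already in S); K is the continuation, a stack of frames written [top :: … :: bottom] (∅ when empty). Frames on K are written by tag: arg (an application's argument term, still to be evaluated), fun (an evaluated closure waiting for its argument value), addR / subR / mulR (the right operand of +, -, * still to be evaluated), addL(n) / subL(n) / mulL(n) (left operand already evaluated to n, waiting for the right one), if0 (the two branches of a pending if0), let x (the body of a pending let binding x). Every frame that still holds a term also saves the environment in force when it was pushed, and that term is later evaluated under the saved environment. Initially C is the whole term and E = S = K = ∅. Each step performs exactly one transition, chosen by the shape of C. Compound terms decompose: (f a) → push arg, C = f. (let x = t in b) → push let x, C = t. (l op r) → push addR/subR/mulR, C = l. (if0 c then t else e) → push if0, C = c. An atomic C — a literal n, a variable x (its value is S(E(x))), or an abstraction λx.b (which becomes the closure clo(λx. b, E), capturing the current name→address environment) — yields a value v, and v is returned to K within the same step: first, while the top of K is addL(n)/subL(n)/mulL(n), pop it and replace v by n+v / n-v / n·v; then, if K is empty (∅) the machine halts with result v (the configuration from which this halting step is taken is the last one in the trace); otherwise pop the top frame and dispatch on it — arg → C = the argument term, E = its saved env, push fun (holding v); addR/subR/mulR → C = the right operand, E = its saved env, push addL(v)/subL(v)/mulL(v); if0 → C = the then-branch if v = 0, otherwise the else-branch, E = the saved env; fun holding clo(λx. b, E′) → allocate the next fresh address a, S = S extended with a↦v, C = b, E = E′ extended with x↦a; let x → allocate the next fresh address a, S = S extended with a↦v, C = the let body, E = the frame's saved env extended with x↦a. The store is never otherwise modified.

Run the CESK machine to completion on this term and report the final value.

Answer: -4

Machine steps:
step 0: [C=(if0 (if0 4 then 7 else 1) then ((λz. 1) 7) else (let v = -1 in -4)) | E=∅ | S=∅ | K=∅]
step 1: [C=(if0 4 then 7 else 1) | E=∅ | S=∅ | K=[if0]]
step 2: [C=4 | E=∅ | S=∅ | K=[if0 :: if0]]
step 3: [C=1 | E=∅ | S=∅ | K=[if0]]
step 4: [C=(let v = -1 in -4) | E=∅ | S=∅ | K=∅]
step 5: [C=-1 | E=∅ | S=∅ | K=[let v]]
step 6: [C=-4 | E={v↦0} | S={0↦-1} | K=∅]
→ final value -4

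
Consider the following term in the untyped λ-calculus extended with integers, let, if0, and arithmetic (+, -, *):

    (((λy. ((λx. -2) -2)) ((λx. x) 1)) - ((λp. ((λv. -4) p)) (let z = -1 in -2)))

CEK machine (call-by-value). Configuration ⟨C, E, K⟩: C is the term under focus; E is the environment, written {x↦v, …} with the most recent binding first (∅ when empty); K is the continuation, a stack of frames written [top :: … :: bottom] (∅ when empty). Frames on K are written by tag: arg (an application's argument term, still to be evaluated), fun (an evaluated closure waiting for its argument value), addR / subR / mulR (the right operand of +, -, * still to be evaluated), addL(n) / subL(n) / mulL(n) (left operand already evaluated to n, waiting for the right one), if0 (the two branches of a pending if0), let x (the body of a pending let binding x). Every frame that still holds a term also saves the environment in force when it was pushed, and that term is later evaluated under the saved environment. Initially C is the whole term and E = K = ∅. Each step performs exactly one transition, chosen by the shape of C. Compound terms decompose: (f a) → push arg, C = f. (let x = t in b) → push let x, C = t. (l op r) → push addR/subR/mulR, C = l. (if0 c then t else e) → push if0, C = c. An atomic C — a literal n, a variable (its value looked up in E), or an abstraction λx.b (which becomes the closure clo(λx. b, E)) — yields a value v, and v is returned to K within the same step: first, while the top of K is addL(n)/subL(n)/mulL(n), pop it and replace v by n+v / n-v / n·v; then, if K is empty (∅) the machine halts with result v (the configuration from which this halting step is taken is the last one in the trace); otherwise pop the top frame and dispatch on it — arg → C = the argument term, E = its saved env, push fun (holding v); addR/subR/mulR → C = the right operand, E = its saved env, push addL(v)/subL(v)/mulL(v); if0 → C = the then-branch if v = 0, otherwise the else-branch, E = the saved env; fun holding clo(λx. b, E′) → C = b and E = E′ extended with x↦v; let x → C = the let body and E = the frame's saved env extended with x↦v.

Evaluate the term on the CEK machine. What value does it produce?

t=0: ⟨C=(((λy. ((λx. -2) -2)) ((λx. x) 1)) - ((λp. ((λv. -4) p)) (let z = -1 in -2))); E=∅; K=∅⟩
t=1: ⟨C=((λy. ((λx. -2) -2)) ((λx. x) 1)); E=∅; K=[subR]⟩
t=2: ⟨C=(λy. ((λx. -2) -2)); E=∅; K=[arg :: subR]⟩
t=3: ⟨C=((λx. x) 1); E=∅; K=[fun :: subR]⟩
t=4: ⟨C=(λx. x); E=∅; K=[arg :: fun :: subR]⟩
t=5: ⟨C=1; E=∅; K=[fun :: fun :: subR]⟩
t=6: ⟨C=x; E={x↦1}; K=[fun :: subR]⟩
t=7: ⟨C=((λx. -2) -2); E={y↦1}; K=[subR]⟩
t=8: ⟨C=(λx. -2); E={y↦1}; K=[arg :: subR]⟩
t=9: ⟨C=-2; E={y↦1}; K=[fun :: subR]⟩
t=10: ⟨C=-2; E={x↦-2, y↦1}; K=[subR]⟩
t=11: ⟨C=((λp. ((λv. -4) p)) (let z = -1 in -2)); E=∅; K=[subL(-2)]⟩
t=12: ⟨C=(λp. ((λv. -4) p)); E=∅; K=[arg :: subL(-2)]⟩
t=13: ⟨C=(let z = -1 in -2); E=∅; K=[fun :: subL(-2)]⟩
t=14: ⟨C=-1; E=∅; K=[let z :: fun :: subL(-2)]⟩
t=15: ⟨C=-2; E={z↦-1}; K=[fun :: subL(-2)]⟩
t=16: ⟨C=((λv. -4) p); E={p↦-2}; K=[subL(-2)]⟩
t=17: ⟨C=(λv. -4); E={p↦-2}; K=[arg :: subL(-2)]⟩
t=18: ⟨C=p; E={p↦-2}; K=[fun :: subL(-2)]⟩
t=19: ⟨C=-4; E={v↦-2, p↦-2}; K=[subL(-2)]⟩
→ final value 2

Answer: 2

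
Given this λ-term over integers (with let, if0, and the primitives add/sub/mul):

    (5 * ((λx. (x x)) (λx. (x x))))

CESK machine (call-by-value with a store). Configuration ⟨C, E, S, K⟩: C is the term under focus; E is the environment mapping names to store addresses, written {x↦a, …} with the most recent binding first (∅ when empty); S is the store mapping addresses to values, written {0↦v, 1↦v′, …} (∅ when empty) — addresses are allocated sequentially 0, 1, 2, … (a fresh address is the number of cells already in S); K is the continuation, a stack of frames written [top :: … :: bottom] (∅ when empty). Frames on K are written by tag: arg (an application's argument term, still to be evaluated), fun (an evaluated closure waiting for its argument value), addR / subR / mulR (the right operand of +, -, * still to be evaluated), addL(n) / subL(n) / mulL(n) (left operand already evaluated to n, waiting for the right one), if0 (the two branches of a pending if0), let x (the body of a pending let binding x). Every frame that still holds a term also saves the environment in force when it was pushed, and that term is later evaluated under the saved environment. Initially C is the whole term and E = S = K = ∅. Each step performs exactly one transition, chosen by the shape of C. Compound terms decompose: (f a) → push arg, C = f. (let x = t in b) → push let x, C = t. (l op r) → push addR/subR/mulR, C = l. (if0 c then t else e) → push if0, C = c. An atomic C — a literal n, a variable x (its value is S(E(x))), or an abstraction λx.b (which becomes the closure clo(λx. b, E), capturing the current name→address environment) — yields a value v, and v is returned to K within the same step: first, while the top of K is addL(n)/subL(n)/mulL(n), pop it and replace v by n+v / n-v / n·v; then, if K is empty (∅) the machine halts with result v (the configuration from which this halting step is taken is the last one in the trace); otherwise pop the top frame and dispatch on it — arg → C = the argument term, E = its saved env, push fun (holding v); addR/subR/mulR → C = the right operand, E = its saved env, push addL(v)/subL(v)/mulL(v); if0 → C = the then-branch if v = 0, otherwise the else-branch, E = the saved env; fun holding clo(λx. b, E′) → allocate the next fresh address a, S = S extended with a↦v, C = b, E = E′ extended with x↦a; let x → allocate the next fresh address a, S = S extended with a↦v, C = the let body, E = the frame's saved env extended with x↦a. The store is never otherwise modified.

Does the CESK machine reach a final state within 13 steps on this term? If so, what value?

Answer: DIVERGES (no final state within 13 steps)

Derivation:
step 0: <C=(5 * ((λx. (x x)) (λx. (x x)))), E=∅, S=∅, K=∅>
step 1: <C=5, E=∅, S=∅, K=[mulR]>
step 2: <C=((λx. (x x)) (λx. (x x))), E=∅, S=∅, K=[mulL(5)]>
step 3: <C=(λx. (x x)), E=∅, S=∅, K=[arg :: mulL(5)]>
step 4: <C=(λx. (x x)), E=∅, S=∅, K=[fun :: mulL(5)]>
step 5: <C=(x x), E={x↦0}, S={0↦clo(λx. (x x), ∅)}, K=[mulL(5)]>
step 6: <C=x, E={x↦0}, S={0↦clo(λx. (x x), ∅)}, K=[arg :: mulL(5)]>
step 7: <C=x, E={x↦0}, S={0↦clo(λx. (x x), ∅)}, K=[fun :: mulL(5)]>
step 8: <C=(x x), E={x↦1}, S={0↦clo(λx. (x x), ∅), 1↦clo(λx. (x x), ∅)}, K=[mulL(5)]>
step 9: <C=x, E={x↦1}, S={0↦clo(λx. (x x), ∅), 1↦clo(λx. (x x), ∅)}, K=[arg :: mulL(5)]>
step 10: <C=x, E={x↦1}, S={0↦clo(λx. (x x), ∅), 1↦clo(λx. (x x), ∅)}, K=[fun :: mulL(5)]>
step 11: <C=(x x), E={x↦2}, S={0↦clo(λx. (x x), ∅), 1↦clo(λx. (x x), ∅), 2↦clo(λx. (x x), ∅)}, K=[mulL(5)]>
step 12: <C=x, E={x↦2}, S={0↦clo(λx. (x x), ∅), 1↦clo(λx. (x x), ∅), 2↦clo(λx. (x x), ∅)}, K=[arg :: mulL(5)]>
step 13: <C=x, E={x↦2}, S={0↦clo(λx. (x x), ∅), 1↦clo(λx. (x x), ∅), 2↦clo(λx. (x x), ∅)}, K=[fun :: mulL(5)]>
→ 13 transitions taken and the configuration is still not final: no result within 13 steps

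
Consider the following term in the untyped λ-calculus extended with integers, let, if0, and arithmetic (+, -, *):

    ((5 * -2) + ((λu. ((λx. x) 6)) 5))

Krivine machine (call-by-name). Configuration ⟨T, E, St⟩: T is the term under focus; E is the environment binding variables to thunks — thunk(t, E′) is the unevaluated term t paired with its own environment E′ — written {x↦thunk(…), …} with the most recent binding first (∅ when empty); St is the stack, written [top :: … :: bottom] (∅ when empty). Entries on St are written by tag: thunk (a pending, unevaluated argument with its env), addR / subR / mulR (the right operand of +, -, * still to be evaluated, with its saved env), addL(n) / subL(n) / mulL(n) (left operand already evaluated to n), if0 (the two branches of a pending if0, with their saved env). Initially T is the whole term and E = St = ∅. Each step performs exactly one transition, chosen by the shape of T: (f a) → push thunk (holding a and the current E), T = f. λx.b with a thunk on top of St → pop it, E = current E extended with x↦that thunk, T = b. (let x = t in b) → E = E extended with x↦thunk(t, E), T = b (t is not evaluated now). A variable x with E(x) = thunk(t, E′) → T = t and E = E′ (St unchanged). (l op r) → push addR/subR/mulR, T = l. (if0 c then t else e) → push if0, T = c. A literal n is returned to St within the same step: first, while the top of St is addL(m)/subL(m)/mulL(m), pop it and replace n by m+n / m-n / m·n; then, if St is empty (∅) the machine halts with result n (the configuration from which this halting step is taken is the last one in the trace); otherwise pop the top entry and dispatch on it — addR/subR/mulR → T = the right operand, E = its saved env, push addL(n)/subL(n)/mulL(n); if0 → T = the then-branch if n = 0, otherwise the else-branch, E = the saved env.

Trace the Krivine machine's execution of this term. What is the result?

Answer: -4

Machine steps:
0. [T=((5 * -2) + ((λu. ((λx. x) 6)) 5)) | E=∅ | St=∅]
1. [T=(5 * -2) | E=∅ | St=[addR]]
2. [T=5 | E=∅ | St=[mulR :: addR]]
3. [T=-2 | E=∅ | St=[mulL(5) :: addR]]
4. [T=((λu. ((λx. x) 6)) 5) | E=∅ | St=[addL(-10)]]
5. [T=(λu. ((λx. x) 6)) | E=∅ | St=[thunk :: addL(-10)]]
6. [T=((λx. x) 6) | E={u↦thunk(5, ∅)} | St=[addL(-10)]]
7. [T=(λx. x) | E={u↦thunk(5, ∅)} | St=[thunk :: addL(-10)]]
8. [T=x | E={x↦thunk(6, {u↦thunk(5, ∅)}), u↦thunk(5, ∅)} | St=[addL(-10)]]
9. [T=6 | E={u↦thunk(5, ∅)} | St=[addL(-10)]]
→ final value -4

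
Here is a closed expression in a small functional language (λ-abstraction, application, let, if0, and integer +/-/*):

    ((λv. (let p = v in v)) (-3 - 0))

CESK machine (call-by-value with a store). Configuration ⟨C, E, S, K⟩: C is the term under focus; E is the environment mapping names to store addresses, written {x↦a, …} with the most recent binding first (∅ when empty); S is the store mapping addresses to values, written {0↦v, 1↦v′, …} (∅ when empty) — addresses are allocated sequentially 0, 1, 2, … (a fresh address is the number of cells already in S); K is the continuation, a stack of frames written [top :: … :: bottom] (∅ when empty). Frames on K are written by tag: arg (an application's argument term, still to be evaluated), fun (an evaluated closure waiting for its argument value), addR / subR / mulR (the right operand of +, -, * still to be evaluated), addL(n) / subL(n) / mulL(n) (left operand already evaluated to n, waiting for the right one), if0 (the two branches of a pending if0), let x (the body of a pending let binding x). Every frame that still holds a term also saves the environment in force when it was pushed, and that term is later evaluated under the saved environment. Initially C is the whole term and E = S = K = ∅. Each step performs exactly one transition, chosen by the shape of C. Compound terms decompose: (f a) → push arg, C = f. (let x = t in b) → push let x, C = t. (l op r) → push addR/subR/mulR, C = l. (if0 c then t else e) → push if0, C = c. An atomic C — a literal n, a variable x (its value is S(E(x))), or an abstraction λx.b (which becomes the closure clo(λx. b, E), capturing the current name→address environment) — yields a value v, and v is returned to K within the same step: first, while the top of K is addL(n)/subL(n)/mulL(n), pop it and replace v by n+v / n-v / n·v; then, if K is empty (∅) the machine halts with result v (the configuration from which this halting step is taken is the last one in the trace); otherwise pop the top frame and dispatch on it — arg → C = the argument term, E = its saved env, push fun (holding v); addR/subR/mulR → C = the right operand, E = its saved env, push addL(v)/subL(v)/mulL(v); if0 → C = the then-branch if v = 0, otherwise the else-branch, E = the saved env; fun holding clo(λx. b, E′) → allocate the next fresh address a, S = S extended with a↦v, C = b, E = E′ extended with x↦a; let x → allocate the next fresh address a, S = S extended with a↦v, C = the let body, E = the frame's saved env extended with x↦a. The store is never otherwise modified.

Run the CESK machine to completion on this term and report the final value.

Answer: -3

Machine steps:
t=0: <C=((λv. (let p = v in v)) (-3 - 0)), E=∅, S=∅, K=∅>
t=1: <C=(λv. (let p = v in v)), E=∅, S=∅, K=[arg]>
t=2: <C=(-3 - 0), E=∅, S=∅, K=[fun]>
t=3: <C=-3, E=∅, S=∅, K=[subR :: fun]>
t=4: <C=0, E=∅, S=∅, K=[subL(-3) :: fun]>
t=5: <C=(let p = v in v), E={v↦0}, S={0↦-3}, K=∅>
t=6: <C=v, E={v↦0}, S={0↦-3}, K=[let p]>
t=7: <C=v, E={p↦1, v↦0}, S={0↦-3, 1↦-3}, K=∅>
→ final value -3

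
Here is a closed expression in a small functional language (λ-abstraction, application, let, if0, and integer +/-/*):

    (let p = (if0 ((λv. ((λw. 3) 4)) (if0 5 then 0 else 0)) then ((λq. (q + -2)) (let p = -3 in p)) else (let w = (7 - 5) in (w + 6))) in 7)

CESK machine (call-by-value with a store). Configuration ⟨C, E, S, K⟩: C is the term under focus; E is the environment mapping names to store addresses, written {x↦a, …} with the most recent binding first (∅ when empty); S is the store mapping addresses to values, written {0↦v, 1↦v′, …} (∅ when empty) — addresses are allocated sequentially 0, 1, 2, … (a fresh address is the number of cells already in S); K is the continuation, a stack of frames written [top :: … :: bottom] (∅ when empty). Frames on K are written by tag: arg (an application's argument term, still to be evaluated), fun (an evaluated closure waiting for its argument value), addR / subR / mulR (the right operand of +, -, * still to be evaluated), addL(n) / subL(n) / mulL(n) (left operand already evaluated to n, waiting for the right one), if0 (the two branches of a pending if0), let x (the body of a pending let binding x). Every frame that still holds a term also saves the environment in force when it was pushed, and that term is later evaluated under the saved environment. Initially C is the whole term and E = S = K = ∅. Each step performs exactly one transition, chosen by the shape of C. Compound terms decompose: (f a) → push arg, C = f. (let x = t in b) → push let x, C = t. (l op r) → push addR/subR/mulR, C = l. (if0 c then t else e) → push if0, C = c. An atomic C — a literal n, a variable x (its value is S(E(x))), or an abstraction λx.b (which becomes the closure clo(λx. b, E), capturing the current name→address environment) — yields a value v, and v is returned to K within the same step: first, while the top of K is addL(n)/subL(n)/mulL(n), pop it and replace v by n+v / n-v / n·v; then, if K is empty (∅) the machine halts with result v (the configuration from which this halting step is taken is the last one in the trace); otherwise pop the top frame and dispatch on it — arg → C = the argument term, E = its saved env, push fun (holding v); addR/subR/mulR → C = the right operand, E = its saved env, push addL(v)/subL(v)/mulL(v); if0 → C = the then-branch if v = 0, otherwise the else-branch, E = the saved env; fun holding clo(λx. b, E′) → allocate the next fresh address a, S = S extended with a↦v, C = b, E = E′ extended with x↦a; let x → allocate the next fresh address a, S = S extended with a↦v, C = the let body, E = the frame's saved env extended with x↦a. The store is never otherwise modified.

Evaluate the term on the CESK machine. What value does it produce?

Answer: 7

Machine steps:
[0] ⟨C=(let p = (if0 ((λv. ((λw. 3) 4)) (if0 5 then 0 else 0)) then ((λq. (q + -2)) (let p = -3 in p)) else (let w = (7 - 5) in (w + 6))) in 7); E=∅; S=∅; K=∅⟩
[1] ⟨C=(if0 ((λv. ((λw. 3) 4)) (if0 5 then 0 else 0)) then ((λq. (q + -2)) (let p = -3 in p)) else (let w = (7 - 5) in (w + 6))); E=∅; S=∅; K=[let p]⟩
[2] ⟨C=((λv. ((λw. 3) 4)) (if0 5 then 0 else 0)); E=∅; S=∅; K=[if0 :: let p]⟩
[3] ⟨C=(λv. ((λw. 3) 4)); E=∅; S=∅; K=[arg :: if0 :: let p]⟩
[4] ⟨C=(if0 5 then 0 else 0); E=∅; S=∅; K=[fun :: if0 :: let p]⟩
[5] ⟨C=5; E=∅; S=∅; K=[if0 :: fun :: if0 :: let p]⟩
[6] ⟨C=0; E=∅; S=∅; K=[fun :: if0 :: let p]⟩
[7] ⟨C=((λw. 3) 4); E={v↦0}; S={0↦0}; K=[if0 :: let p]⟩
[8] ⟨C=(λw. 3); E={v↦0}; S={0↦0}; K=[arg :: if0 :: let p]⟩
[9] ⟨C=4; E={v↦0}; S={0↦0}; K=[fun :: if0 :: let p]⟩
[10] ⟨C=3; E={w↦1, v↦0}; S={0↦0, 1↦4}; K=[if0 :: let p]⟩
[11] ⟨C=(let w = (7 - 5) in (w + 6)); E=∅; S={0↦0, 1↦4}; K=[let p]⟩
[12] ⟨C=(7 - 5); E=∅; S={0↦0, 1↦4}; K=[let w :: let p]⟩
[13] ⟨C=7; E=∅; S={0↦0, 1↦4}; K=[subR :: let w :: let p]⟩
[14] ⟨C=5; E=∅; S={0↦0, 1↦4}; K=[subL(7) :: let w :: let p]⟩
[15] ⟨C=(w + 6); E={w↦2}; S={0↦0, 1↦4, 2↦2}; K=[let p]⟩
[16] ⟨C=w; E={w↦2}; S={0↦0, 1↦4, 2↦2}; K=[addR :: let p]⟩
[17] ⟨C=6; E={w↦2}; S={0↦0, 1↦4, 2↦2}; K=[addL(2) :: let p]⟩
[18] ⟨C=7; E={p↦3}; S={0↦0, 1↦4, 2↦2, 3↦8}; K=∅⟩
→ final value 7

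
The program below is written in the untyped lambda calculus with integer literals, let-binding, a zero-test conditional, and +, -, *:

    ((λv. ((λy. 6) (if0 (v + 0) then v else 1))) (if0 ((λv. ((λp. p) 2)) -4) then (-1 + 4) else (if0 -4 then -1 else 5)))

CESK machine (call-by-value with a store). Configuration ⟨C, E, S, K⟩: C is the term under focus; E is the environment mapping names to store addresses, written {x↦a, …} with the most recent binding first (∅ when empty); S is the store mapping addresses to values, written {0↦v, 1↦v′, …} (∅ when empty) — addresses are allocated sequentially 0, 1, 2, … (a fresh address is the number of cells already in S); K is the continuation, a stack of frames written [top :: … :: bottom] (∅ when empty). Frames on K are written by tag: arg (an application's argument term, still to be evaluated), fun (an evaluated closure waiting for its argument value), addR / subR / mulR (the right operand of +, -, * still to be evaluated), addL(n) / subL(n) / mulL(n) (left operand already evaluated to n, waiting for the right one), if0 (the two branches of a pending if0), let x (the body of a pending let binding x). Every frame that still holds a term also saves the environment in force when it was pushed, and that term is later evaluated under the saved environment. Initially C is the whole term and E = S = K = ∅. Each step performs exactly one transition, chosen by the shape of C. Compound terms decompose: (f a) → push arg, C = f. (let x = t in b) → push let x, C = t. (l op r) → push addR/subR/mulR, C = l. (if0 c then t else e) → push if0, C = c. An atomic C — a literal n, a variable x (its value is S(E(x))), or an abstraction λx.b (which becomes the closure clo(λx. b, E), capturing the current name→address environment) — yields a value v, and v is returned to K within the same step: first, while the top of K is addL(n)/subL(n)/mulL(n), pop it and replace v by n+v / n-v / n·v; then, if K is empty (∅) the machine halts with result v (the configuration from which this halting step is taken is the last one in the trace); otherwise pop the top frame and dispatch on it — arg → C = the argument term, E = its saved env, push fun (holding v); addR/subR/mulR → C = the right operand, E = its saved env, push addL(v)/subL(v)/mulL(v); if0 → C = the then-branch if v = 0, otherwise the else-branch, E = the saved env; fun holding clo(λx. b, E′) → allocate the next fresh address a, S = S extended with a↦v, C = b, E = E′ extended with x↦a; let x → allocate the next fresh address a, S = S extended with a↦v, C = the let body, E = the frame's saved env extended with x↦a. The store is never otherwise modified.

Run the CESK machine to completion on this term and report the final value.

Answer: 6

Execution trace:
0. <C=((λv. ((λy. 6) (if0 (v + 0) then v else 1))) (if0 ((λv. ((λp. p) 2)) -4) then (-1 + 4) else (if0 -4 then -1 else 5))), E=∅, S=∅, K=∅>
1. <C=(λv. ((λy. 6) (if0 (v + 0) then v else 1))), E=∅, S=∅, K=[arg]>
2. <C=(if0 ((λv. ((λp. p) 2)) -4) then (-1 + 4) else (if0 -4 then -1 else 5)), E=∅, S=∅, K=[fun]>
3. <C=((λv. ((λp. p) 2)) -4), E=∅, S=∅, K=[if0 :: fun]>
4. <C=(λv. ((λp. p) 2)), E=∅, S=∅, K=[arg :: if0 :: fun]>
5. <C=-4, E=∅, S=∅, K=[fun :: if0 :: fun]>
6. <C=((λp. p) 2), E={v↦0}, S={0↦-4}, K=[if0 :: fun]>
7. <C=(λp. p), E={v↦0}, S={0↦-4}, K=[arg :: if0 :: fun]>
8. <C=2, E={v↦0}, S={0↦-4}, K=[fun :: if0 :: fun]>
9. <C=p, E={p↦1, v↦0}, S={0↦-4, 1↦2}, K=[if0 :: fun]>
10. <C=(if0 -4 then -1 else 5), E=∅, S={0↦-4, 1↦2}, K=[fun]>
11. <C=-4, E=∅, S={0↦-4, 1↦2}, K=[if0 :: fun]>
12. <C=5, E=∅, S={0↦-4, 1↦2}, K=[fun]>
13. <C=((λy. 6) (if0 (v + 0) then v else 1)), E={v↦2}, S={0↦-4, 1↦2, 2↦5}, K=∅>
14. <C=(λy. 6), E={v↦2}, S={0↦-4, 1↦2, 2↦5}, K=[arg]>
15. <C=(if0 (v + 0) then v else 1), E={v↦2}, S={0↦-4, 1↦2, 2↦5}, K=[fun]>
16. <C=(v + 0), E={v↦2}, S={0↦-4, 1↦2, 2↦5}, K=[if0 :: fun]>
17. <C=v, E={v↦2}, S={0↦-4, 1↦2, 2↦5}, K=[addR :: if0 :: fun]>
18. <C=0, E={v↦2}, S={0↦-4, 1↦2, 2↦5}, K=[addL(5) :: if0 :: fun]>
19. <C=1, E={v↦2}, S={0↦-4, 1↦2, 2↦5}, K=[fun]>
20. <C=6, E={y↦3, v↦2}, S={0↦-4, 1↦2, 2↦5, 3↦1}, K=∅>
→ final value 6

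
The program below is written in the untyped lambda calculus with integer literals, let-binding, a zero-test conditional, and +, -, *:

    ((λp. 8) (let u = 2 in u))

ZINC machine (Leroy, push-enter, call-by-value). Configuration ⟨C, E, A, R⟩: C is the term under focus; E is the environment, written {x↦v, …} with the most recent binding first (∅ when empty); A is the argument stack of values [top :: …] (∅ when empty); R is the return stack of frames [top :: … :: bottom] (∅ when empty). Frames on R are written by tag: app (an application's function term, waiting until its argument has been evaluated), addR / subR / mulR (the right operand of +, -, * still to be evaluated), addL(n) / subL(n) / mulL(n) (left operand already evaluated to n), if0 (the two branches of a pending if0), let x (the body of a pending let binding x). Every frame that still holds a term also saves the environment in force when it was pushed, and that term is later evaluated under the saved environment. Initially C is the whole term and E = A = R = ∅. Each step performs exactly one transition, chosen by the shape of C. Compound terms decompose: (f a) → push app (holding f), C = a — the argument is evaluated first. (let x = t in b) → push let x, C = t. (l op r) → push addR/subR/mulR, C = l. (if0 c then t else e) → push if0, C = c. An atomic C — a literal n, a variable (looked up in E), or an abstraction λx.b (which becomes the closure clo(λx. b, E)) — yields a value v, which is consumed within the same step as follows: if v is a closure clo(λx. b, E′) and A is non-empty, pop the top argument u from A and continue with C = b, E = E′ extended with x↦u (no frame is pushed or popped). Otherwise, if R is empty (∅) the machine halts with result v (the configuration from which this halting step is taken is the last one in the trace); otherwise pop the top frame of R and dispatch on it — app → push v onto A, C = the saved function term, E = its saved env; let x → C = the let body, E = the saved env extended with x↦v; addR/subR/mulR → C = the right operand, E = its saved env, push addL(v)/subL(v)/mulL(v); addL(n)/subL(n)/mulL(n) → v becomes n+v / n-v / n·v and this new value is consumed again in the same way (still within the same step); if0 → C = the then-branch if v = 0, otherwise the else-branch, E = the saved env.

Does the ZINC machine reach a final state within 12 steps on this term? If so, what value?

t=0: ⟨C=((λp. 8) (let u = 2 in u)); E=∅; A=∅; R=∅⟩
t=1: ⟨C=(let u = 2 in u); E=∅; A=∅; R=[app]⟩
t=2: ⟨C=2; E=∅; A=∅; R=[let u :: app]⟩
t=3: ⟨C=u; E={u↦2}; A=∅; R=[app]⟩
t=4: ⟨C=(λp. 8); E=∅; A=[2]; R=∅⟩
t=5: ⟨C=8; E={p↦2}; A=∅; R=∅⟩
→ final value 8

Answer: 8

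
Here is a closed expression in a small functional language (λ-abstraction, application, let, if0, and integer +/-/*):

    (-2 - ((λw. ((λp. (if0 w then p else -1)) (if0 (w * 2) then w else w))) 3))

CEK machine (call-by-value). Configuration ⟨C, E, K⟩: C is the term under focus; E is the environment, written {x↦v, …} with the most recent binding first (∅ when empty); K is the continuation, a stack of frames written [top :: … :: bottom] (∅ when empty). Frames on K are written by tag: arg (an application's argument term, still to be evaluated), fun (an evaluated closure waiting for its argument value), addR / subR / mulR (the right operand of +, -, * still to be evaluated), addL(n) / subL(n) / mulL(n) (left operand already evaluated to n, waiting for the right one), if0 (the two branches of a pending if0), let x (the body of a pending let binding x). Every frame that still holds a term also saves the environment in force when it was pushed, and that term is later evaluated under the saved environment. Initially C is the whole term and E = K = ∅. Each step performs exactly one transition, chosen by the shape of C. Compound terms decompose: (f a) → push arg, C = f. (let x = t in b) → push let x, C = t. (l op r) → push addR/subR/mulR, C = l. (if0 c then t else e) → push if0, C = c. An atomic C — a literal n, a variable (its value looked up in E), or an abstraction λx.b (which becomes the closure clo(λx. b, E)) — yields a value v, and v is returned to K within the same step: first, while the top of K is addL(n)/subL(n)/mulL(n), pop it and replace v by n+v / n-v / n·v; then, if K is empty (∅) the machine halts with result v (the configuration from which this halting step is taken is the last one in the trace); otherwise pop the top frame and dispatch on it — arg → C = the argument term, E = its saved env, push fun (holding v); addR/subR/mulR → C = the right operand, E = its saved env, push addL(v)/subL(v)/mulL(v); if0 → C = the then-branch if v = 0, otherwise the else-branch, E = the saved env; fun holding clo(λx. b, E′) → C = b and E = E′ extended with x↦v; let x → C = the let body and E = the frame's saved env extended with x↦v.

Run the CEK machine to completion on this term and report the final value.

step 0: [C=(-2 - ((λw. ((λp. (if0 w then p else -1)) (if0 (w * 2) then w else w))) 3)) | E=∅ | K=∅]
step 1: [C=-2 | E=∅ | K=[subR]]
step 2: [C=((λw. ((λp. (if0 w then p else -1)) (if0 (w * 2) then w else w))) 3) | E=∅ | K=[subL(-2)]]
step 3: [C=(λw. ((λp. (if0 w then p else -1)) (if0 (w * 2) then w else w))) | E=∅ | K=[arg :: subL(-2)]]
step 4: [C=3 | E=∅ | K=[fun :: subL(-2)]]
step 5: [C=((λp. (if0 w then p else -1)) (if0 (w * 2) then w else w)) | E={w↦3} | K=[subL(-2)]]
step 6: [C=(λp. (if0 w then p else -1)) | E={w↦3} | K=[arg :: subL(-2)]]
step 7: [C=(if0 (w * 2) then w else w) | E={w↦3} | K=[fun :: subL(-2)]]
step 8: [C=(w * 2) | E={w↦3} | K=[if0 :: fun :: subL(-2)]]
step 9: [C=w | E={w↦3} | K=[mulR :: if0 :: fun :: subL(-2)]]
step 10: [C=2 | E={w↦3} | K=[mulL(3) :: if0 :: fun :: subL(-2)]]
step 11: [C=w | E={w↦3} | K=[fun :: subL(-2)]]
step 12: [C=(if0 w then p else -1) | E={p↦3, w↦3} | K=[subL(-2)]]
step 13: [C=w | E={p↦3, w↦3} | K=[if0 :: subL(-2)]]
step 14: [C=-1 | E={p↦3, w↦3} | K=[subL(-2)]]
→ final value -1

Answer: -1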